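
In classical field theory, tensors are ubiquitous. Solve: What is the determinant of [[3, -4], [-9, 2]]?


For a 2x2 matrix [[a, b], [c, d]], det = a*d - b*c.
a = 3, b = -4, c = -9, d = 2
a*d = 3 * 2 = 6
b*c = -4 * -9 = 36
det = 6 - 36 = -30

-30


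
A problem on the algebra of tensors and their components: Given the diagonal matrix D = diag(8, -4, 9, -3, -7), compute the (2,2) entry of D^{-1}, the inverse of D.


For a diagonal matrix, the inverse has entries (D^{-1})_{ii} = 1/d_{ii}.
The diagonal entries are: d_{11} = 8, d_{22} = -4, d_{33} = 9, d_{44} = -3, d_{55} = -7
We need (D^{-1})_{22} = 1/d_{22} = 1/-4 = -1/4

-1/4


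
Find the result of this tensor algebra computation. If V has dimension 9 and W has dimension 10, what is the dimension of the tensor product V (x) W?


The dimension of a tensor product is the product of dimensions.
dim(V) = 9, dim(W) = 10
dim(V (x) W) = 9 * 10 = 90

90


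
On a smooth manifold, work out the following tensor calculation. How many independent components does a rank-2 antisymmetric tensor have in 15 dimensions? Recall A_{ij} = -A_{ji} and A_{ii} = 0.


An antisymmetric rank-2 tensor satisfies A_{ij} = -A_{ji}, so diagonal entries are zero.
The independent components are the upper-triangular entries: C(n, 2) = n(n-1)/2.
n = 15
C(15, 2) = 15 * 14 / 2 = 210 / 2 = 105

105


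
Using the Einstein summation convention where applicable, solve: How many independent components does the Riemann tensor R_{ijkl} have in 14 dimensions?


The Riemann tensor in d dimensions has d^2(d^2 - 1)/12 independent components.
d = 14, so d^2 = 196
d^2 - 1 = 195
d^2(d^2 - 1) = 196 * 195 = 38220
Divide by 12: 38220 / 12 = 3185

3185


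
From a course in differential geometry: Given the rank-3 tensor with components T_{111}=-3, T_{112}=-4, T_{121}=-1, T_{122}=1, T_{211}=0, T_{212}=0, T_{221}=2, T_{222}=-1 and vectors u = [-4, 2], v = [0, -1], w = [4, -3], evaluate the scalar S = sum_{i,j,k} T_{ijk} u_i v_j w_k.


S = sum over i,j,k of T_{ijk} u_i v_j w_k. Expanding all 8 terms:
T_{111}*u_1*v_1*w_1 = -3*-4*0*4 = 0  (running total: 0)
T_{112}*u_1*v_1*w_2 = -4*-4*0*-3 = 0  (running total: 0)
T_{121}*u_1*v_2*w_1 = -1*-4*-1*4 = -16  (running total: -16)
T_{122}*u_1*v_2*w_2 = 1*-4*-1*-3 = -12  (running total: -28)
T_{211}*u_2*v_1*w_1 = 0*2*0*4 = 0  (running total: -28)
T_{212}*u_2*v_1*w_2 = 0*2*0*-3 = 0  (running total: -28)
T_{221}*u_2*v_2*w_1 = 2*2*-1*4 = -16  (running total: -44)
T_{222}*u_2*v_2*w_2 = -1*2*-1*-3 = -6  (running total: -50)
S = -50

-50


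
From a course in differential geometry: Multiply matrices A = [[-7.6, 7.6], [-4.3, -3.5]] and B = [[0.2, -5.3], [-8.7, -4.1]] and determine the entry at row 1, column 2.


(AB)_{ij} = sum_k A_{ik} B_{kj}.
For i=1, j=2:
A_{11} * B_{12} = -7.6 * -5.3 = 40.28
A_{12} * B_{22} = 7.6 * -4.1 = -31.16
Sum = 40.28 + -31.16 = 9.12

9.12


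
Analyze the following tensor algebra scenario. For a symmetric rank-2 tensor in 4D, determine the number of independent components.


A symmetric rank-2 tensor in d dimensions has d(d+1)/2 independent components.
d = 4
d(d+1)/2 = 4 * 5 / 2 = 20 / 2 = 10

10


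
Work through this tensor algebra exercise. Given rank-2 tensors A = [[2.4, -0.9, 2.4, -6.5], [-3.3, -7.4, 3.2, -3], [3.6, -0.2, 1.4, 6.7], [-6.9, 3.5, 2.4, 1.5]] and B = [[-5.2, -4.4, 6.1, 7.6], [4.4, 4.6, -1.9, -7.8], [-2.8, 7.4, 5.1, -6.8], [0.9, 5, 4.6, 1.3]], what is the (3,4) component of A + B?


Tensor addition is component-wise: (A + B)_{ij} = A_{ij} + B_{ij}.
A_{34} = 6.7
B_{34} = -6.8
(A + B)_{34} = 6.7 + -6.8 = -0.1

-0.1


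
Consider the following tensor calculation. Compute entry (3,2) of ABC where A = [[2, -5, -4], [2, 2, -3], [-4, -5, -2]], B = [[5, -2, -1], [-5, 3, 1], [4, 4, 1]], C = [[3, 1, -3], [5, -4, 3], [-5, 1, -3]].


(ABC)_{32} = sum_m (AB)_{3m} C_{m2}. First compute row 3 of AB.
(AB)_{31} = -4*5 + -5*-5 + -2*4 = -3
(AB)_{32} = -4*-2 + -5*3 + -2*4 = -15
(AB)_{33} = -4*-1 + -5*1 + -2*1 = -3
Now contract with column 2 of C:
(AB)_{31} * C_{12} = -3 * 1 = -3
(AB)_{32} * C_{22} = -15 * -4 = 60
(AB)_{33} * C_{32} = -3 * 1 = -3
(ABC)_{32} = -3 + 60 + -3 = 54

54


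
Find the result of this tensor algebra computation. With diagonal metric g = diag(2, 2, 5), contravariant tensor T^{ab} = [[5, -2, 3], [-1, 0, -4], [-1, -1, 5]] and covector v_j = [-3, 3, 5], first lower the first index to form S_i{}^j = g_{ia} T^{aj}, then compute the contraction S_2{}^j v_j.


Step 1: lower the first index. For a diagonal metric, g_{ia} T^{aj} = g_{ii} T^{ij} (no sum on i).
g_{22} = 2
S_2{}^1 = 2 * T^{21} = 2 * -1 = -2
S_2{}^2 = 2 * T^{22} = 2 * 0 = 0
S_2{}^3 = 2 * T^{23} = 2 * -4 = -8
Step 2: contract S_2{}^j with v_j.
S_2{}^1 * v_1 = -2 * -3 = 6
S_2{}^2 * v_2 = 0 * 3 = 0
S_2{}^3 * v_3 = -8 * 5 = -40
Result = 6 + 0 + -40 = -34

-34


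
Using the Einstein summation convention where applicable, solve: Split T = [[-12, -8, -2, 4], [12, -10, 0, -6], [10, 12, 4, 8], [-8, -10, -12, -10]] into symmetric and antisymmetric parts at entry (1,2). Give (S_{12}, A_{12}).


T_{12} = -8
T_{21} = 12
S_{12} = (-8 + 12)/2 = 4/2 = 2
A_{12} = (-8 - 12)/2 = -20/2 = -10
Check: S + A = 2 + -10 = -8 = T_{12}.

(2, -10)


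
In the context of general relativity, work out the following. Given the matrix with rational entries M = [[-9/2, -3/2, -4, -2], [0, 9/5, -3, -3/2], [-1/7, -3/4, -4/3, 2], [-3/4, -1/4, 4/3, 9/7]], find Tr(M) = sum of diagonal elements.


The trace is the sum of diagonal entries.
Diagonal: M[1,1] = -9/2, M[2,2] = 9/5, M[3,3] = -4/3, M[4,4] = 9/7
Tr(M) = -9/2 + 9/5 + -4/3 + 9/7
Computing step by step:
After adding M[1,1]: -9/2
After adding M[2,2]: -27/10
After adding M[3,3]: -121/30
After adding M[4,4]: -577/210
Tr(M) = -577/210

-577/210


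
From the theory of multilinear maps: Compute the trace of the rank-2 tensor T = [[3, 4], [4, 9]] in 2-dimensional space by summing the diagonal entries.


The contraction (trace) of a rank-2 tensor is the sum of its diagonal elements.
Diagonal entries: A[1,1] = 3, A[2,2] = 9
Tr(A) = 3 + 9 = 12

12


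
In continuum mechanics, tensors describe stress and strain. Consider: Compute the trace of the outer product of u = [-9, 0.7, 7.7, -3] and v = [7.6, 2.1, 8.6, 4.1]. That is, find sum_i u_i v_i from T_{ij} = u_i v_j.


The outer product gives T_{ij} = u_i v_j.
The trace (contraction) is Tr(T) = sum_i T_{ii} = sum_i u_i v_i.
Diagonal entries:
T_{11} = u_1 * v_1 = -9 * 7.6 = -68.4
T_{22} = u_2 * v_2 = 0.7 * 2.1 = 1.47
T_{33} = u_3 * v_3 = 7.7 * 8.6 = 66.22
T_{44} = u_4 * v_4 = -3 * 4.1 = -12.3
Tr(T) = -68.4 + 1.47 + 66.22 + -12.3 = -13.01

-13.01


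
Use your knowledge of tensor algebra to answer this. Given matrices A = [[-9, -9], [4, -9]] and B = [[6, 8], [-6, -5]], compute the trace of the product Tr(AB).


Tr(AB) = sum_i (AB)_{ii} where (AB)_{ii} = sum_k A_{ik} B_{ki}.
(AB)_{11} = -9*6 + -9*-6 = 0
(AB)_{22} = 4*8 + -9*-5 = 77
Tr(AB) = 0 + 77 = 77

77


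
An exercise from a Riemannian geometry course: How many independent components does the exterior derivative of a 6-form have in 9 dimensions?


The exterior derivative of a p-form is a (p+1)-form.
Its number of independent components is C(n, p+1).
n = 9, p+1 = 7
C(9, 7) = 36

36


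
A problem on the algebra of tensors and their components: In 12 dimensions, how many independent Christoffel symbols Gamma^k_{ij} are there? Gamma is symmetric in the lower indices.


Christoffel symbols Gamma^k_{ij} are symmetric in i,j, so there are d * d(d+1)/2 independent symbols.
d = 12
d(d+1)/2 = 12 * 13 / 2 = 78
Total = 12 * 78 = 936

936


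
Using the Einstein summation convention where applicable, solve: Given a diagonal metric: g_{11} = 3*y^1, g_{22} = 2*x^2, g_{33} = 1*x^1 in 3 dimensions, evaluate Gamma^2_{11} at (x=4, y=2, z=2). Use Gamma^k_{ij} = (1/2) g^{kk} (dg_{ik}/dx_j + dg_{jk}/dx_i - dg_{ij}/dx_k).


For a diagonal metric, Gamma^k_{ij} = (1/2) g^{kk} (dg_{ik}/dx_j + dg_{jk}/dx_i - dg_{ij}/dx_k).
The metric is diagonal, so g_{ab} = 0 for a != b.
At the given point: g_{11} = 6, g_{22} = 32, g_{33} = 4
g^{22} = 1/32
dg_{12}/dx_1 = 0 (off-diagonal)
dg_{12}/dx_1 = 0 (off-diagonal)
dg_{11}/dx_2 = dg_{11}/dx_2 = 3
Numerator = 0 + 0 - 3 = -3
Gamma^2_{11} = -3 / (2 * 32) = -3/64

-3/64


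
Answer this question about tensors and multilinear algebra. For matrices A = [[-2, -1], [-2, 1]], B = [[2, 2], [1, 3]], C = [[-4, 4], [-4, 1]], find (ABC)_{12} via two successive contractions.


(ABC)_{12} = sum_m (AB)_{1m} C_{m2}. First compute row 1 of AB.
(AB)_{11} = -2*2 + -1*1 = -5
(AB)_{12} = -2*2 + -1*3 = -7
Now contract with column 2 of C:
(AB)_{11} * C_{12} = -5 * 4 = -20
(AB)_{12} * C_{22} = -7 * 1 = -7
(ABC)_{12} = -20 + -7 = -27

-27


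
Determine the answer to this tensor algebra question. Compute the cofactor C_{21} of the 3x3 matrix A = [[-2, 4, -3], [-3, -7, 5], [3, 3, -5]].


To find cofactor C_{21}, delete row 2 and column 1.
The resulting 2x2 submatrix is: [[4, -3], [3, -5]]
Minor M_{21} = 4*-5 - -3*3
  = -20 - -9 = -11
Sign = (-1)^(2+1) = (-1)^3 = -1
Cofactor C_{21} = -1 * -11 = 11

11


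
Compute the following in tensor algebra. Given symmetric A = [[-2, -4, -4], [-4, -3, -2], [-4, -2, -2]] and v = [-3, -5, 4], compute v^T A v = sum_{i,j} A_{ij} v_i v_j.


First compute Av:
(Av)_1 = -2*-3 + -4*-5 + -4*4 = 10
(Av)_2 = -4*-3 + -3*-5 + -2*4 = 19
(Av)_3 = -4*-3 + -2*-5 + -2*4 = 14
Av = [10, 19, 14]
Then v^T (Av) = -3*10 + -5*19 + 4*14
= -30 + -95 + 56 = -69

-69


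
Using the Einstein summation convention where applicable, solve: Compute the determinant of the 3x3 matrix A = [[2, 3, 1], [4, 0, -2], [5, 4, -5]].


Expanding along the first row, det(A) = a11*M_11 - a12*M_12 + a13*M_13, where M_1j is the (1,j) minor.
Minor M_11 = 0*-5 - -2*4 = 8
Minor M_12 = 4*-5 - -2*5 = -10
Minor M_13 = 4*4 - 0*5 = 16
det = 2*(8) - 3*(-10) + 1*(16)
    = 16 - -30 + 16
    = 62

62


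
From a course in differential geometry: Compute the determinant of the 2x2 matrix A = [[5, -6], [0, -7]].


For a 2x2 matrix [[a, b], [c, d]], det = a*d - b*c.
a = 5, b = -6, c = 0, d = -7
a*d = 5 * -7 = -35
b*c = -6 * 0 = 0
det = -35 - 0 = -35

-35


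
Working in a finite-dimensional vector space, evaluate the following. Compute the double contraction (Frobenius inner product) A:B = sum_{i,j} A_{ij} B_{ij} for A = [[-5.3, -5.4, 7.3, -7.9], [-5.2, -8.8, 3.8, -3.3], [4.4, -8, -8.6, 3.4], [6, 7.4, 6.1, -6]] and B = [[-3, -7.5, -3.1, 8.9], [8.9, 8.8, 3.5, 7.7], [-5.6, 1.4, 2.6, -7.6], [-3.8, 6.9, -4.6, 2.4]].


A:B = sum over all i,j of A_{ij} * B_{ij}.
Row 1: -5.3*-3=15.9, -5.4*-7.5=40.5, 7.3*-3.1=-22.63, -7.9*8.9=-70.31 => row sum = -36.54
Row 2: -5.2*8.9=-46.28, -8.8*8.8=-77.44, 3.8*3.5=13.3, -3.3*7.7=-25.41 => row sum = -135.83
Row 3: 4.4*-5.6=-24.64, -8*1.4=-11.2, -8.6*2.6=-22.36, 3.4*-7.6=-25.84 => row sum = -84.04
Row 4: 6*-3.8=-22.8, 7.4*6.9=51.06, 6.1*-4.6=-28.06, -6*2.4=-14.4 => row sum = -14.2
Total = -36.54 + -135.83 + -84.04 + -14.2 = -270.61

-270.61


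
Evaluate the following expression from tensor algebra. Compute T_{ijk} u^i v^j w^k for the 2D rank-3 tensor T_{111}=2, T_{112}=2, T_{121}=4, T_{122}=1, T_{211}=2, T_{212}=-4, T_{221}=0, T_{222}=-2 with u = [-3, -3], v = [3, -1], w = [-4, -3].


S = sum over i,j,k of T_{ijk} u_i v_j w_k. Expanding all 8 terms:
T_{111}*u_1*v_1*w_1 = 2*-3*3*-4 = 72  (running total: 72)
T_{112}*u_1*v_1*w_2 = 2*-3*3*-3 = 54  (running total: 126)
T_{121}*u_1*v_2*w_1 = 4*-3*-1*-4 = -48  (running total: 78)
T_{122}*u_1*v_2*w_2 = 1*-3*-1*-3 = -9  (running total: 69)
T_{211}*u_2*v_1*w_1 = 2*-3*3*-4 = 72  (running total: 141)
T_{212}*u_2*v_1*w_2 = -4*-3*3*-3 = -108  (running total: 33)
T_{221}*u_2*v_2*w_1 = 0*-3*-1*-4 = 0  (running total: 33)
T_{222}*u_2*v_2*w_2 = -2*-3*-1*-3 = 18  (running total: 51)
S = 51

51


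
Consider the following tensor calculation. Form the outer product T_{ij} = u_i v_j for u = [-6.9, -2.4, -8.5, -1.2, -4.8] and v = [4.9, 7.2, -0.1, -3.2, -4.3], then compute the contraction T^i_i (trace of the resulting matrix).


The outer product gives T_{ij} = u_i v_j.
The trace (contraction) is Tr(T) = sum_i T_{ii} = sum_i u_i v_i.
Diagonal entries:
T_{11} = u_1 * v_1 = -6.9 * 4.9 = -33.81
T_{22} = u_2 * v_2 = -2.4 * 7.2 = -17.28
T_{33} = u_3 * v_3 = -8.5 * -0.1 = 0.85
T_{44} = u_4 * v_4 = -1.2 * -3.2 = 3.84
T_{55} = u_5 * v_5 = -4.8 * -4.3 = 20.64
Tr(T) = -33.81 + -17.28 + 0.85 + 3.84 + 20.64 = -25.76

-25.76


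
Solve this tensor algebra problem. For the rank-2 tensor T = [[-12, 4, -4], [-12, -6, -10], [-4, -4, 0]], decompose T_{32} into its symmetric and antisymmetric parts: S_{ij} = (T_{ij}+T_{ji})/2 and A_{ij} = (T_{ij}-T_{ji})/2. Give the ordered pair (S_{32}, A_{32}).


T_{32} = -4
T_{23} = -10
S_{32} = (-4 + -10)/2 = -14/2 = -7
A_{32} = (-4 - -10)/2 = 6/2 = 3
Check: S + A = -7 + 3 = -4 = T_{32}.

(-7, 3)


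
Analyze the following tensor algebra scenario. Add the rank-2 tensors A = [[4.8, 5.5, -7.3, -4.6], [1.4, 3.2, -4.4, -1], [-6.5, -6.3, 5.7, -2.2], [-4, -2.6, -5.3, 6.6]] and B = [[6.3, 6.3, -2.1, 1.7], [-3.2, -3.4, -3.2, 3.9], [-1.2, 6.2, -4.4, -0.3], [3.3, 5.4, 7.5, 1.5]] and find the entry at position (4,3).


Tensor addition is component-wise: (A + B)_{ij} = A_{ij} + B_{ij}.
A_{43} = -5.3
B_{43} = 7.5
(A + B)_{43} = -5.3 + 7.5 = 2.2

2.2


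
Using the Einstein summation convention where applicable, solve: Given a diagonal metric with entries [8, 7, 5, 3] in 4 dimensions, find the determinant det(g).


For a diagonal metric, the determinant is the product of diagonal entries.
Diagonal entries: 8, 7, 5, 3
det(g) = 8 * 7 * 5 * 3 = 840

840


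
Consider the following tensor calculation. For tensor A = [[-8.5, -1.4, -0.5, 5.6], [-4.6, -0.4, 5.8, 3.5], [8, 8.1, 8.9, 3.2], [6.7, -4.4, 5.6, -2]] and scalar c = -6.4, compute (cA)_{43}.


Scalar multiplication: (cA)_{ij} = c * A_{ij}.
c = -6.4
A_{43} = 5.6
(cA)_{43} = -6.4 * 5.6 = -35.84

-35.84


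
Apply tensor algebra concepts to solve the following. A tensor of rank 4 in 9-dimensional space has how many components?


The number of components of a rank-r tensor in d dimensions is d^r.
Here d = 9 and r = 4.
9^4 = 6561

6561


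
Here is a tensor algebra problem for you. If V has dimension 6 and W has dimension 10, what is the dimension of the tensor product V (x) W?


The dimension of a tensor product is the product of dimensions.
dim(V) = 6, dim(W) = 10
dim(V (x) W) = 6 * 10 = 60

60


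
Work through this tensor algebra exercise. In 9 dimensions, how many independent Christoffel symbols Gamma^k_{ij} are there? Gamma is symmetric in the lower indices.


Christoffel symbols Gamma^k_{ij} are symmetric in i,j, so there are d * d(d+1)/2 independent symbols.
d = 9
d(d+1)/2 = 9 * 10 / 2 = 45
Total = 9 * 45 = 405

405


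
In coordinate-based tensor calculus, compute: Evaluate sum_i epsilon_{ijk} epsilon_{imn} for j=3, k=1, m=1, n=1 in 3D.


Using the identity: epsilon_{ijk} epsilon_{imn} = delta_{jm} delta_{kn} - delta_{jn} delta_{km}.
delta_{31} = 0
delta_{11} = 1
delta_{31} = 0
delta_{11} = 1
Result = 0 * 1 - 0 * 1 = 0 - 0 = 0

0


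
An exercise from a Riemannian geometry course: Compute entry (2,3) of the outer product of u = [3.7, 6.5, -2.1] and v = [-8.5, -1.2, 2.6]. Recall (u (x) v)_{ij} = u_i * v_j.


The outer product entry T_{ij} = u_i * v_j.
We need i=2, j=3.
u_2 = 6.5, v_3 = 2.6
T_{2,3} = 6.5 * 2.6 = 16.9

16.9


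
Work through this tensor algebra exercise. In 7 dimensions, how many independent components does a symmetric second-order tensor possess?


A symmetric rank-2 tensor in d dimensions has d(d+1)/2 independent components.
d = 7
d(d+1)/2 = 7 * 8 / 2 = 56 / 2 = 28

28


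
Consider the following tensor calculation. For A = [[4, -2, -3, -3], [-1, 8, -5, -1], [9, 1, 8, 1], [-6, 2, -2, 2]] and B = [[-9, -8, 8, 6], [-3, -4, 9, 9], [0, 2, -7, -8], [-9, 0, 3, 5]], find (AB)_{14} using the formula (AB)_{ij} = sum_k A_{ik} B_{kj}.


(AB)_{ij} = sum_k A_{ik} B_{kj}.
For i=1, j=4:
A_{11} * B_{14} = 4 * 6 = 24
A_{12} * B_{24} = -2 * 9 = -18
A_{13} * B_{34} = -3 * -8 = 24
A_{14} * B_{44} = -3 * 5 = -15
Sum = 24 + -18 + 24 + -15 = 15

15


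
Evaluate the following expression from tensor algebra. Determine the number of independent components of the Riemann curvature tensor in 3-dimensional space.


The Riemann tensor in d dimensions has d^2(d^2 - 1)/12 independent components.
d = 3, so d^2 = 9
d^2 - 1 = 8
d^2(d^2 - 1) = 9 * 8 = 72
Divide by 12: 72 / 12 = 6

6


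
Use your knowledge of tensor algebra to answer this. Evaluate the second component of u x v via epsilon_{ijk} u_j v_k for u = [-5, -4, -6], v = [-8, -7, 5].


(u x v)_2 = sum_{j,k} epsilon_{2jk} u_j v_k. Only permutations of (1,2,3) contribute; the two non-zero terms are:
eps_{213} u_1 v_3 = -1 * -5 * 5 = 25
eps_{231} u_3 v_1 = 1 * -6 * -8 = 48
(u x v)_2 = 73

73


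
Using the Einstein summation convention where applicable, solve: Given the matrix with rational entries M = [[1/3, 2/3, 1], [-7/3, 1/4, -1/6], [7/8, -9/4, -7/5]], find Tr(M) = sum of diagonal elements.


The trace is the sum of diagonal entries.
Diagonal: M[1,1] = 1/3, M[2,2] = 1/4, M[3,3] = -7/5
Tr(M) = 1/3 + 1/4 + -7/5
Computing step by step:
After adding M[1,1]: 1/3
After adding M[2,2]: 7/12
After adding M[3,3]: -49/60
Tr(M) = -49/60

-49/60


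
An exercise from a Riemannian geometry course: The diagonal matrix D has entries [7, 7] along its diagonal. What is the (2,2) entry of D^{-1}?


For a diagonal matrix, the inverse has entries (D^{-1})_{ii} = 1/d_{ii}.
The diagonal entries are: d_{11} = 7, d_{22} = 7
We need (D^{-1})_{22} = 1/d_{22} = 1/7 = 1/7

1/7


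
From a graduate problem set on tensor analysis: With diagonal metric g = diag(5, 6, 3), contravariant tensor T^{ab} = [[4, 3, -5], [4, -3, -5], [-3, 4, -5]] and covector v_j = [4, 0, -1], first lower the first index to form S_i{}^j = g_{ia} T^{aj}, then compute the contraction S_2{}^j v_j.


Step 1: lower the first index. For a diagonal metric, g_{ia} T^{aj} = g_{ii} T^{ij} (no sum on i).
g_{22} = 6
S_2{}^1 = 6 * T^{21} = 6 * 4 = 24
S_2{}^2 = 6 * T^{22} = 6 * -3 = -18
S_2{}^3 = 6 * T^{23} = 6 * -5 = -30
Step 2: contract S_2{}^j with v_j.
S_2{}^1 * v_1 = 24 * 4 = 96
S_2{}^2 * v_2 = -18 * 0 = 0
S_2{}^3 * v_3 = -30 * -1 = 30
Result = 96 + 0 + 30 = 126

126


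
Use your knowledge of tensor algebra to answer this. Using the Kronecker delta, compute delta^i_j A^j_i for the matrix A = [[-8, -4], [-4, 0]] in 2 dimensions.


The contraction (trace) of a rank-2 tensor is the sum of its diagonal elements.
Diagonal entries: A[1,1] = -8, A[2,2] = 0
Tr(A) = -8 + 0 = -8

-8


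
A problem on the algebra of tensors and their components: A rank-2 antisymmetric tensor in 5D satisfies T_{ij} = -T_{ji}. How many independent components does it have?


An antisymmetric rank-2 tensor satisfies A_{ij} = -A_{ji}, so diagonal entries are zero.
The independent components are the upper-triangular entries: C(n, 2) = n(n-1)/2.
n = 5
C(5, 2) = 5 * 4 / 2 = 20 / 2 = 10

10


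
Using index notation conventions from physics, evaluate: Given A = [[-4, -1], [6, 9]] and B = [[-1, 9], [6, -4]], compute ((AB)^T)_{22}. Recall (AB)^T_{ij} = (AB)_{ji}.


(AB)^T_{ij} = (AB)_{ji} = sum_k A_{jk} B_{ki}.
For i=2, j=2 we need (AB)_{22}:
A_{21} * B_{12} = 6 * 9 = 54
A_{22} * B_{22} = 9 * -4 = -36
Sum = 54 + -36 = 18

18


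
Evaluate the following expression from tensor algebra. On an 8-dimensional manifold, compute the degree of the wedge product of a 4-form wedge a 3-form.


The degree of a wedge product is the sum of the degrees of the individual forms.
Degrees: 4, 3
Total degree = 4 + 3 = 7

7


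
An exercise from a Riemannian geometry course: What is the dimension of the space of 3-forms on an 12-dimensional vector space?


The dimension of the space of p-forms on an n-dimensional space is C(n, p).
n = 12, p = 3
C(12, 3) = 12! / (3! * 9!) = 220

220


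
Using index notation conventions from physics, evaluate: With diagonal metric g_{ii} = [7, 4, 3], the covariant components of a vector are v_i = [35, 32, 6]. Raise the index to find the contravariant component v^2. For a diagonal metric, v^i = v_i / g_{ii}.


To raise an index with a diagonal metric: v^i = v_i / g_{ii}.
For index 2: v_2 = 32, g_{22} = 4
v^2 = 32 / 4 = 8

8


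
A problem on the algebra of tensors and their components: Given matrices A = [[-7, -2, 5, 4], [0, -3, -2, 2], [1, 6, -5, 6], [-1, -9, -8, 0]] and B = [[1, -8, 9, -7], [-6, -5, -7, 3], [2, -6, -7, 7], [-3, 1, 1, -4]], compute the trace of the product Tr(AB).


Tr(AB) = sum_i (AB)_{ii} where (AB)_{ii} = sum_k A_{ik} B_{ki}.
(AB)_{11} = -7*1 + -2*-6 + 5*2 + 4*-3 = 3
(AB)_{22} = 0*-8 + -3*-5 + -2*-6 + 2*1 = 29
(AB)_{33} = 1*9 + 6*-7 + -5*-7 + 6*1 = 8
(AB)_{44} = -1*-7 + -9*3 + -8*7 + 0*-4 = -76
Tr(AB) = 3 + 29 + 8 + -76 = -36

-36


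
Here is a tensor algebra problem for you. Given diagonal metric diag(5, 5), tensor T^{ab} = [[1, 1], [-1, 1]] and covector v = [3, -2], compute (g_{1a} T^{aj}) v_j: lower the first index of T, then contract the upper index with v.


Step 1: lower the first index. For a diagonal metric, g_{ia} T^{aj} = g_{ii} T^{ij} (no sum on i).
g_{11} = 5
S_1{}^1 = 5 * T^{11} = 5 * 1 = 5
S_1{}^2 = 5 * T^{12} = 5 * 1 = 5
Step 2: contract S_1{}^j with v_j.
S_1{}^1 * v_1 = 5 * 3 = 15
S_1{}^2 * v_2 = 5 * -2 = -10
Result = 15 + -10 = 5

5


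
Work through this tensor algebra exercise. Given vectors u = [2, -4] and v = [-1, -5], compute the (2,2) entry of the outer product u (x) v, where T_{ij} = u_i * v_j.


The outer product entry T_{ij} = u_i * v_j.
We need i=2, j=2.
u_2 = -4, v_2 = -5
T_{2,2} = -4 * -5 = 20

20


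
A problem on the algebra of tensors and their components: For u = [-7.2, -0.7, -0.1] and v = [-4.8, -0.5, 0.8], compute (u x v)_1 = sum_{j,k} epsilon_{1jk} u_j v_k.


(u x v)_1 = sum_{j,k} epsilon_{1jk} u_j v_k. Only permutations of (1,2,3) contribute; the two non-zero terms are:
eps_{123} u_2 v_3 = 1 * -0.7 * 0.8 = -0.56
eps_{132} u_3 v_2 = -1 * -0.1 * -0.5 = -0.05
(u x v)_1 = -0.61

-0.61


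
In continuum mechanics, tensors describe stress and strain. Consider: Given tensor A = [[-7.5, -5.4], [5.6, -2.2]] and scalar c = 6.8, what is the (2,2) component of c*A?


Scalar multiplication: (cA)_{ij} = c * A_{ij}.
c = 6.8
A_{22} = -2.2
(cA)_{22} = 6.8 * -2.2 = -14.96

-14.96


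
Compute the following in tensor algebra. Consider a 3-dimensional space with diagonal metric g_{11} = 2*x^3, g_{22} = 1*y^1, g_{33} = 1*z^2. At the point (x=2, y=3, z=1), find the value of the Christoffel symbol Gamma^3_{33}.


For a diagonal metric, Gamma^k_{ij} = (1/2) g^{kk} (dg_{ik}/dx_j + dg_{jk}/dx_i - dg_{ij}/dx_k).
The metric is diagonal, so g_{ab} = 0 for a != b.
At the given point: g_{11} = 16, g_{22} = 3, g_{33} = 1
g^{33} = 1/1
dg_{33}/dx_3 = dg_{33}/dx_3 = 2
dg_{33}/dx_3 = dg_{33}/dx_3 = 2
dg_{33}/dx_3 = dg_{33}/dx_3 = 2
Numerator = 2 + 2 - 2 = 2
Gamma^3_{33} = 2 / (2 * 1) = 1

1


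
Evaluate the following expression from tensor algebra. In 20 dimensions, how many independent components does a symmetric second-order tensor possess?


A symmetric rank-2 tensor in d dimensions has d(d+1)/2 independent components.
d = 20
d(d+1)/2 = 20 * 21 / 2 = 420 / 2 = 210

210


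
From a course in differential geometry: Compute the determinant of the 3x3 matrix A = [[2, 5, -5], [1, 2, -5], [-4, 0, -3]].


Expanding along the first row, det(A) = a11*M_11 - a12*M_12 + a13*M_13, where M_1j is the (1,j) minor.
Minor M_11 = 2*-3 - -5*0 = -6
Minor M_12 = 1*-3 - -5*-4 = -23
Minor M_13 = 1*0 - 2*-4 = 8
det = 2*(-6) - 5*(-23) + -5*(8)
    = -12 - -115 + -40
    = 63

63


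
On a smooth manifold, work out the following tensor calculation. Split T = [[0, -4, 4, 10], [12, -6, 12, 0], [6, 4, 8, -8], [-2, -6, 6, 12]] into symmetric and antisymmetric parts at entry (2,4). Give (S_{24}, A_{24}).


T_{24} = 0
T_{42} = -6
S_{24} = (0 + -6)/2 = -6/2 = -3
A_{24} = (0 - -6)/2 = 6/2 = 3
Check: S + A = -3 + 3 = 0 = T_{24}.

(-3, 3)


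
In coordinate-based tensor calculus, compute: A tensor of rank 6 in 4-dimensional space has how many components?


The number of components of a rank-r tensor in d dimensions is d^r.
Here d = 4 and r = 6.
4^6 = 4096

4096


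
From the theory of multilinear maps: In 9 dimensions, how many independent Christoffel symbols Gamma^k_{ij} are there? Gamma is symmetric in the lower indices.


Christoffel symbols Gamma^k_{ij} are symmetric in i,j, so there are d * d(d+1)/2 independent symbols.
d = 9
d(d+1)/2 = 9 * 10 / 2 = 45
Total = 9 * 45 = 405

405


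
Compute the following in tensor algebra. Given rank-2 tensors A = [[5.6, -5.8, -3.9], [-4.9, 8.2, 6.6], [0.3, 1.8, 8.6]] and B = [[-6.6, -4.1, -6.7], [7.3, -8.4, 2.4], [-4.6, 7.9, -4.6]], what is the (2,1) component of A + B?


Tensor addition is component-wise: (A + B)_{ij} = A_{ij} + B_{ij}.
A_{21} = -4.9
B_{21} = 7.3
(A + B)_{21} = -4.9 + 7.3 = 2.4

2.4


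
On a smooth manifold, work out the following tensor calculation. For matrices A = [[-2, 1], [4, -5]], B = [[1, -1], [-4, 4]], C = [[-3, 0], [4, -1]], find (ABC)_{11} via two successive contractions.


(ABC)_{11} = sum_m (AB)_{1m} C_{m1}. First compute row 1 of AB.
(AB)_{11} = -2*1 + 1*-4 = -6
(AB)_{12} = -2*-1 + 1*4 = 6
Now contract with column 1 of C:
(AB)_{11} * C_{11} = -6 * -3 = 18
(AB)_{12} * C_{21} = 6 * 4 = 24
(ABC)_{11} = 18 + 24 = 42

42


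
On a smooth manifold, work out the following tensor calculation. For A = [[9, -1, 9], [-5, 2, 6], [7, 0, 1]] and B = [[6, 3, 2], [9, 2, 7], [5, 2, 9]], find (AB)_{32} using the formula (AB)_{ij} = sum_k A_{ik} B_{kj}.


(AB)_{ij} = sum_k A_{ik} B_{kj}.
For i=3, j=2:
A_{31} * B_{12} = 7 * 3 = 21
A_{32} * B_{22} = 0 * 2 = 0
A_{33} * B_{32} = 1 * 2 = 2
Sum = 21 + 0 + 2 = 23

23


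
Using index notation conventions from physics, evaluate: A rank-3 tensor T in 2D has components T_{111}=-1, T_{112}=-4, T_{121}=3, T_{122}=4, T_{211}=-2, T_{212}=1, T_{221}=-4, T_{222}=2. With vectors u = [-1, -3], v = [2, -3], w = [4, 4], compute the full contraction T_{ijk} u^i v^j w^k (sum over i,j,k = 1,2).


S = sum over i,j,k of T_{ijk} u_i v_j w_k. Expanding all 8 terms:
T_{111}*u_1*v_1*w_1 = -1*-1*2*4 = 8  (running total: 8)
T_{112}*u_1*v_1*w_2 = -4*-1*2*4 = 32  (running total: 40)
T_{121}*u_1*v_2*w_1 = 3*-1*-3*4 = 36  (running total: 76)
T_{122}*u_1*v_2*w_2 = 4*-1*-3*4 = 48  (running total: 124)
T_{211}*u_2*v_1*w_1 = -2*-3*2*4 = 48  (running total: 172)
T_{212}*u_2*v_1*w_2 = 1*-3*2*4 = -24  (running total: 148)
T_{221}*u_2*v_2*w_1 = -4*-3*-3*4 = -144  (running total: 4)
T_{222}*u_2*v_2*w_2 = 2*-3*-3*4 = 72  (running total: 76)
S = 76

76


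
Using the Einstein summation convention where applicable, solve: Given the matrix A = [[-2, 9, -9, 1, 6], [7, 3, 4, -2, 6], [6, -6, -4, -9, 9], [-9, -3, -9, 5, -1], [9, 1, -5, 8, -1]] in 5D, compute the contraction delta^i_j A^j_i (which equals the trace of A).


The contraction (trace) of a rank-2 tensor is the sum of its diagonal elements.
Diagonal entries: A[1,1] = -2, A[2,2] = 3, A[3,3] = -4, A[4,4] = 5, A[5,5] = -1
Tr(A) = -2 + 3 + -4 + 5 + -1 = 1

1


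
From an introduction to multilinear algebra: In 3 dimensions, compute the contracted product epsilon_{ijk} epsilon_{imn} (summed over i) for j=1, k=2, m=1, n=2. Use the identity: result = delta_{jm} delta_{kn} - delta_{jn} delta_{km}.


Using the identity: epsilon_{ijk} epsilon_{imn} = delta_{jm} delta_{kn} - delta_{jn} delta_{km}.
delta_{11} = 1
delta_{22} = 1
delta_{12} = 0
delta_{21} = 0
Result = 1 * 1 - 0 * 0 = 1 - 0 = 1

1


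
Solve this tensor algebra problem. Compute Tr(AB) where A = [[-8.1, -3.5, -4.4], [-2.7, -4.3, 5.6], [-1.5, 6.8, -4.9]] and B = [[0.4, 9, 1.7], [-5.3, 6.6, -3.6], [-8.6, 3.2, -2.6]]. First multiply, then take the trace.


Tr(AB) = sum_i (AB)_{ii} where (AB)_{ii} = sum_k A_{ik} B_{ki}.
(AB)_{11} = -8.1*0.4 + -3.5*-5.3 + -4.4*-8.6 = 53.15
(AB)_{22} = -2.7*9 + -4.3*6.6 + 5.6*3.2 = -34.76
(AB)_{33} = -1.5*1.7 + 6.8*-3.6 + -4.9*-2.6 = -14.29
Tr(AB) = 53.15 + -34.76 + -14.29 = 4.1

4.1


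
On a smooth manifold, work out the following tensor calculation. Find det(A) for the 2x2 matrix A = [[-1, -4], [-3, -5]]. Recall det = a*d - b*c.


For a 2x2 matrix [[a, b], [c, d]], det = a*d - b*c.
a = -1, b = -4, c = -3, d = -5
a*d = -1 * -5 = 5
b*c = -4 * -3 = 12
det = 5 - 12 = -7

-7


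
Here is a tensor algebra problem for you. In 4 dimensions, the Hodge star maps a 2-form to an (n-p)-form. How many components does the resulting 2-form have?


The Hodge dual of a p-form on an n-dimensional manifold is an (n-p)-form.
n = 4, p = 2, so dual degree = 4 - 2 = 2
The number of components is C(n, n-p) = C(4, 2) = 6

6


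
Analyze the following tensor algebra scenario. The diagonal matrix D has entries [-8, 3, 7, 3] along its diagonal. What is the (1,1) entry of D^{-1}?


For a diagonal matrix, the inverse has entries (D^{-1})_{ii} = 1/d_{ii}.
The diagonal entries are: d_{11} = -8, d_{22} = 3, d_{33} = 7, d_{44} = 3
We need (D^{-1})_{11} = 1/d_{11} = 1/-8 = -1/8

-1/8


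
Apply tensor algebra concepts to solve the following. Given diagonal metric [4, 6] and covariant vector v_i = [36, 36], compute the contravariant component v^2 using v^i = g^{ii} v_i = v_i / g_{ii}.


To raise an index with a diagonal metric: v^i = v_i / g_{ii}.
For index 2: v_2 = 36, g_{22} = 6
v^2 = 36 / 6 = 6

6


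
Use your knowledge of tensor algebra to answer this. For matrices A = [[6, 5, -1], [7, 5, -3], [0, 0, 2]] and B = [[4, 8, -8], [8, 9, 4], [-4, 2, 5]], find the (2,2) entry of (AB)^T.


(AB)^T_{ij} = (AB)_{ji} = sum_k A_{jk} B_{ki}.
For i=2, j=2 we need (AB)_{22}:
A_{21} * B_{12} = 7 * 8 = 56
A_{22} * B_{22} = 5 * 9 = 45
A_{23} * B_{32} = -3 * 2 = -6
Sum = 56 + 45 + -6 = 95

95


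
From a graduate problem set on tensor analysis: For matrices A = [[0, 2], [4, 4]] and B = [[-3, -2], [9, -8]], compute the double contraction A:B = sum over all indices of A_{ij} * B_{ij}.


A:B = sum over all i,j of A_{ij} * B_{ij}.
Row 1: 0*-3=0, 2*-2=-4 => row sum = -4
Row 2: 4*9=36, 4*-8=-32 => row sum = 4
Total = -4 + 4 = 0

0


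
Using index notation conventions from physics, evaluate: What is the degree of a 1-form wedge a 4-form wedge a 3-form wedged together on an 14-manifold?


The degree of a wedge product is the sum of the degrees of the individual forms.
Degrees: 1, 4, 3
Total degree = 1 + 4 + 3 = 8

8


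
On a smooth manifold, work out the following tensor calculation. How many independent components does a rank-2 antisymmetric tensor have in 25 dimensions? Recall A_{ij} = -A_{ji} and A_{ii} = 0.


An antisymmetric rank-2 tensor satisfies A_{ij} = -A_{ji}, so diagonal entries are zero.
The independent components are the upper-triangular entries: C(n, 2) = n(n-1)/2.
n = 25
C(25, 2) = 25 * 24 / 2 = 600 / 2 = 300

300


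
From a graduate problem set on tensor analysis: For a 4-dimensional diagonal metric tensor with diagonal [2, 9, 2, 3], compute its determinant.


For a diagonal metric, the determinant is the product of diagonal entries.
Diagonal entries: 2, 9, 2, 3
det(g) = 2 * 9 * 2 * 3 = 108

108


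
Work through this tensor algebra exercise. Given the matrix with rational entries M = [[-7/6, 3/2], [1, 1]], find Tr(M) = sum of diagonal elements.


The trace is the sum of diagonal entries.
Diagonal: M[1,1] = -7/6, M[2,2] = 1
Tr(M) = -7/6 + 1
Computing step by step:
After adding M[1,1]: -7/6
After adding M[2,2]: -1/6
Tr(M) = -1/6

-1/6


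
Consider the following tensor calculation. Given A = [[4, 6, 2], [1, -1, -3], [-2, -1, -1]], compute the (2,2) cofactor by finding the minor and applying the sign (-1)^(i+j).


To find cofactor C_{22}, delete row 2 and column 2.
The resulting 2x2 submatrix is: [[4, 2], [-2, -1]]
Minor M_{22} = 4*-1 - 2*-2
  = -4 - -4 = 0
Sign = (-1)^(2+2) = (-1)^4 = 1
Cofactor C_{22} = 1 * 0 = 0

0


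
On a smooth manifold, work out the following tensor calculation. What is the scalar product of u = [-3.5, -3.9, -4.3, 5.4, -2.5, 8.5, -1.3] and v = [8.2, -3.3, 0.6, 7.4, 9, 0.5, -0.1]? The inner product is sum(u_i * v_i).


The inner product u . v = sum of u_i * v_i.
Term-by-term: -3.5 * 8.2, -3.9 * -3.3, -4.3 * 0.6, 5.4 * 7.4, -2.5 * 9, 8.5 * 0.5, -1.3 * -0.1
Products: -28.7, 12.87, -2.58, 39.96, -22.5, 4.25, 0.13
Sum = -28.7 + 12.87 + -2.58 + 39.96 + -22.5 + 4.25 + 0.13 = 3.43

3.43


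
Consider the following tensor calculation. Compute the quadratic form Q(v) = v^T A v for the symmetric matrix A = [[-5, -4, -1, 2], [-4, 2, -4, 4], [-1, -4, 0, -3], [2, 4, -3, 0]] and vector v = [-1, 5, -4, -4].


First compute Av:
(Av)_1 = -5*-1 + -4*5 + -1*-4 + 2*-4 = -19
(Av)_2 = -4*-1 + 2*5 + -4*-4 + 4*-4 = 14
(Av)_3 = -1*-1 + -4*5 + 0*-4 + -3*-4 = -7
(Av)_4 = 2*-1 + 4*5 + -3*-4 + 0*-4 = 30
Av = [-19, 14, -7, 30]
Then v^T (Av) = -1*-19 + 5*14 + -4*-7 + -4*30
= 19 + 70 + 28 + -120 = -3

-3


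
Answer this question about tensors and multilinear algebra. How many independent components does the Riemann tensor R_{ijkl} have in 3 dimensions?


The Riemann tensor in d dimensions has d^2(d^2 - 1)/12 independent components.
d = 3, so d^2 = 9
d^2 - 1 = 8
d^2(d^2 - 1) = 9 * 8 = 72
Divide by 12: 72 / 12 = 6

6


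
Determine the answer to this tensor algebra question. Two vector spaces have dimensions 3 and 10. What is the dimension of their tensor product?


The dimension of a tensor product is the product of dimensions.
dim(V) = 3, dim(W) = 10
dim(V (x) W) = 3 * 10 = 30

30


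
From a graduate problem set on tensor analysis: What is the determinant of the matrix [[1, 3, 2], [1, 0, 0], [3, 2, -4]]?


Expanding along the first row, det(A) = a11*M_11 - a12*M_12 + a13*M_13, where M_1j is the (1,j) minor.
Minor M_11 = 0*-4 - 0*2 = 0
Minor M_12 = 1*-4 - 0*3 = -4
Minor M_13 = 1*2 - 0*3 = 2
det = 1*(0) - 3*(-4) + 2*(2)
    = 0 - -12 + 4
    = 16

16


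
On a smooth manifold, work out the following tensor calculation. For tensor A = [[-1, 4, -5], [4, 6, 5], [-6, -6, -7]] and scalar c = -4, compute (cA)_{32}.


Scalar multiplication: (cA)_{ij} = c * A_{ij}.
c = -4
A_{32} = -6
(cA)_{32} = -4 * -6 = 24

24


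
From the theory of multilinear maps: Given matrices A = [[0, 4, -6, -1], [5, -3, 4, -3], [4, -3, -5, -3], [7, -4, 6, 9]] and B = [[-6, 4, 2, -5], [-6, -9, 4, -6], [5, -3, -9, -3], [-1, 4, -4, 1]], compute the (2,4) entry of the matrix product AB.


(AB)_{ij} = sum_k A_{ik} B_{kj}.
For i=2, j=4:
A_{21} * B_{14} = 5 * -5 = -25
A_{22} * B_{24} = -3 * -6 = 18
A_{23} * B_{34} = 4 * -3 = -12
A_{24} * B_{44} = -3 * 1 = -3
Sum = -25 + 18 + -12 + -3 = -22

-22


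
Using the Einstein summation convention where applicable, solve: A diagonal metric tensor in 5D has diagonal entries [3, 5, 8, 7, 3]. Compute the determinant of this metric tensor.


For a diagonal metric, the determinant is the product of diagonal entries.
Diagonal entries: 3, 5, 8, 7, 3
det(g) = 3 * 5 * 8 * 7 * 3 = 2520

2520


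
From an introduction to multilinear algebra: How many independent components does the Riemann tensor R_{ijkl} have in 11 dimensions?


The Riemann tensor in d dimensions has d^2(d^2 - 1)/12 independent components.
d = 11, so d^2 = 121
d^2 - 1 = 120
d^2(d^2 - 1) = 121 * 120 = 14520
Divide by 12: 14520 / 12 = 1210

1210


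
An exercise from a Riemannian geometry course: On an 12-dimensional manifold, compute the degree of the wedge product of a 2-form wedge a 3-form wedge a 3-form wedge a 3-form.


The degree of a wedge product is the sum of the degrees of the individual forms.
Degrees: 2, 3, 3, 3
Total degree = 2 + 3 + 3 + 3 = 11

11


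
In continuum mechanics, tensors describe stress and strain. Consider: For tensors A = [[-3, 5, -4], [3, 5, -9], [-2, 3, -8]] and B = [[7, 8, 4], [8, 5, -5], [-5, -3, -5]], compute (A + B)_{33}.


Tensor addition is component-wise: (A + B)_{ij} = A_{ij} + B_{ij}.
A_{33} = -8
B_{33} = -5
(A + B)_{33} = -8 + -5 = -13

-13


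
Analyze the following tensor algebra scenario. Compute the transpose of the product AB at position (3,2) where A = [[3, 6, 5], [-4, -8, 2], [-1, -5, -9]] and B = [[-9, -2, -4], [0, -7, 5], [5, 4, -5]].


(AB)^T_{ij} = (AB)_{ji} = sum_k A_{jk} B_{ki}.
For i=3, j=2 we need (AB)_{23}:
A_{21} * B_{13} = -4 * -4 = 16
A_{22} * B_{23} = -8 * 5 = -40
A_{23} * B_{33} = 2 * -5 = -10
Sum = 16 + -40 + -10 = -34

-34


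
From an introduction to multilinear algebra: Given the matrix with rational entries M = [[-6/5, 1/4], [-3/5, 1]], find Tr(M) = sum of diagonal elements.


The trace is the sum of diagonal entries.
Diagonal: M[1,1] = -6/5, M[2,2] = 1
Tr(M) = -6/5 + 1
Computing step by step:
After adding M[1,1]: -6/5
After adding M[2,2]: -1/5
Tr(M) = -1/5

-1/5


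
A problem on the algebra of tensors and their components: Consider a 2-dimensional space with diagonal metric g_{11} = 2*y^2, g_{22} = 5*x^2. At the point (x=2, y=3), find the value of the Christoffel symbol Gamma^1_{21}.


For a diagonal metric, Gamma^k_{ij} = (1/2) g^{kk} (dg_{ik}/dx_j + dg_{jk}/dx_i - dg_{ij}/dx_k).
The metric is diagonal, so g_{ab} = 0 for a != b.
At the given point: g_{11} = 18, g_{22} = 20
g^{11} = 1/18
dg_{21}/dx_1 = 0 (off-diagonal)
dg_{11}/dx_2 = dg_{11}/dx_2 = 12
dg_{21}/dx_1 = 0 (off-diagonal)
Numerator = 0 + 12 - 0 = 12
Gamma^1_{21} = 12 / (2 * 18) = 1/3

1/3


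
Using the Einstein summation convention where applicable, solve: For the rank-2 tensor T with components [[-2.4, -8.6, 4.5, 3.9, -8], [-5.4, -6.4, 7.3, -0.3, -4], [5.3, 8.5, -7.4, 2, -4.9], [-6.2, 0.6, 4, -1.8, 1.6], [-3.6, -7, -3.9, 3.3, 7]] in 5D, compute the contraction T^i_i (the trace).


The contraction (trace) of a rank-2 tensor is the sum of its diagonal elements.
Diagonal entries: A[1,1] = -2.4, A[2,2] = -6.4, A[3,3] = -7.4, A[4,4] = -1.8, A[5,5] = 7
Tr(A) = -2.4 + -6.4 + -7.4 + -1.8 + 7 = -11

-11


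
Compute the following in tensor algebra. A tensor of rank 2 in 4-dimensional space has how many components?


The number of components of a rank-r tensor in d dimensions is d^r.
Here d = 4 and r = 2.
4^2 = 16

16


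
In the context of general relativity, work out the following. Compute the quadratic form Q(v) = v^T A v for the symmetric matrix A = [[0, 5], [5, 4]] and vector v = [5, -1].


First compute Av:
(Av)_1 = 0*5 + 5*-1 = -5
(Av)_2 = 5*5 + 4*-1 = 21
Av = [-5, 21]
Then v^T (Av) = 5*-5 + -1*21
= -25 + -21 = -46

-46


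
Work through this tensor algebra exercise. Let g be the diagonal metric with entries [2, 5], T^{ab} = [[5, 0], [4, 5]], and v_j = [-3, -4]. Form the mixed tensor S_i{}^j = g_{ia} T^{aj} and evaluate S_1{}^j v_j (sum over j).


Step 1: lower the first index. For a diagonal metric, g_{ia} T^{aj} = g_{ii} T^{ij} (no sum on i).
g_{11} = 2
S_1{}^1 = 2 * T^{11} = 2 * 5 = 10
S_1{}^2 = 2 * T^{12} = 2 * 0 = 0
Step 2: contract S_1{}^j with v_j.
S_1{}^1 * v_1 = 10 * -3 = -30
S_1{}^2 * v_2 = 0 * -4 = 0
Result = -30 + 0 = -30

-30


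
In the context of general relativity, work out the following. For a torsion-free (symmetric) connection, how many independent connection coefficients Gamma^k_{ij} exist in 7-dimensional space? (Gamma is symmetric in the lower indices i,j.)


Christoffel symbols Gamma^k_{ij} are symmetric in i,j, so there are d * d(d+1)/2 independent symbols.
d = 7
d(d+1)/2 = 7 * 8 / 2 = 28
Total = 7 * 28 = 196

196


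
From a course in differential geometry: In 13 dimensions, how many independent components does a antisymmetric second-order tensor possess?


A antisymmetric rank-2 tensor in d dimensions has d(d-1)/2 independent components.
d = 13
d(d-1)/2 = 13 * 12 / 2 = 156 / 2 = 78

78


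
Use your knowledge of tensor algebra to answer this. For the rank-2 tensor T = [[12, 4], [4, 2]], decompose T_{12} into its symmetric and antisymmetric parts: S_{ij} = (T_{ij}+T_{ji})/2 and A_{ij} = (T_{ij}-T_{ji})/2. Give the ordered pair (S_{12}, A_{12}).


T_{12} = 4
T_{21} = 4
S_{12} = (4 + 4)/2 = 8/2 = 4
A_{12} = (4 - 4)/2 = 0/2 = 0
Check: S + A = 4 + 0 = 4 = T_{12}.

(4, 0)


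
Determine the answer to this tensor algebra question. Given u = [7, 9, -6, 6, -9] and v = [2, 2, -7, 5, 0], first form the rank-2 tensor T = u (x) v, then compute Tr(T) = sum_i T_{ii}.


The outer product gives T_{ij} = u_i v_j.
The trace (contraction) is Tr(T) = sum_i T_{ii} = sum_i u_i v_i.
Diagonal entries:
T_{11} = u_1 * v_1 = 7 * 2 = 14
T_{22} = u_2 * v_2 = 9 * 2 = 18
T_{33} = u_3 * v_3 = -6 * -7 = 42
T_{44} = u_4 * v_4 = 6 * 5 = 30
T_{55} = u_5 * v_5 = -9 * 0 = 0
Tr(T) = 14 + 18 + 42 + 30 + 0 = 104

104
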